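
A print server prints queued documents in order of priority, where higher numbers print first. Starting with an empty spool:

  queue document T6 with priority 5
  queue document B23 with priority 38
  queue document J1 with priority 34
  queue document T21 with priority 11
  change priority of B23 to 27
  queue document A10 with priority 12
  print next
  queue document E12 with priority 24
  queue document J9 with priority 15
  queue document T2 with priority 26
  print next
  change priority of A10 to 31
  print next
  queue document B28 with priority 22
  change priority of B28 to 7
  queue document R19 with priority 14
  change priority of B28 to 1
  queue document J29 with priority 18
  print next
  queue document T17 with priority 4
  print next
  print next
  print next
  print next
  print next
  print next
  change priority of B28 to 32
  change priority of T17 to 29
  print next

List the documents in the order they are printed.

[J1, B23, A10, T2, E12, J29, J9, R19, T21, T6, B28]

add T6 (priority 5) → {T6:5}
add B23 (priority 38) → {B23:38, T6:5}
add J1 (priority 34) → {B23:38, J1:34, T6:5}
add T21 (priority 11) → {B23:38, J1:34, T21:11, T6:5}
update B23 to priority 27 → {J1:34, B23:27, T21:11, T6:5}
add A10 (priority 12) → {J1:34, B23:27, A10:12, T21:11, T6:5}
print next → J1; now {B23:27, A10:12, T21:11, T6:5}
add E12 (priority 24) → {B23:27, E12:24, A10:12, T21:11, T6:5}
add J9 (priority 15) → {B23:27, E12:24, J9:15, A10:12, T21:11, T6:5}
add T2 (priority 26) → {B23:27, T2:26, E12:24, J9:15, A10:12, T21:11, T6:5}
print next → B23; now {T2:26, E12:24, J9:15, A10:12, T21:11, T6:5}
update A10 to priority 31 → {A10:31, T2:26, E12:24, J9:15, T21:11, T6:5}
print next → A10; now {T2:26, E12:24, J9:15, T21:11, T6:5}
add B28 (priority 22) → {T2:26, E12:24, B28:22, J9:15, T21:11, T6:5}
update B28 to priority 7 → {T2:26, E12:24, J9:15, T21:11, B28:7, T6:5}
add R19 (priority 14) → {T2:26, E12:24, J9:15, R19:14, T21:11, B28:7, T6:5}
update B28 to priority 1 → {T2:26, E12:24, J9:15, R19:14, T21:11, T6:5, B28:1}
add J29 (priority 18) → {T2:26, E12:24, J29:18, J9:15, R19:14, T21:11, T6:5, B28:1}
print next → T2; now {E12:24, J29:18, J9:15, R19:14, T21:11, T6:5, B28:1}
add T17 (priority 4) → {E12:24, J29:18, J9:15, R19:14, T21:11, T6:5, T17:4, B28:1}
print next → E12; now {J29:18, J9:15, R19:14, T21:11, T6:5, T17:4, B28:1}
print next → J29; now {J9:15, R19:14, T21:11, T6:5, T17:4, B28:1}
print next → J9; now {R19:14, T21:11, T6:5, T17:4, B28:1}
print next → R19; now {T21:11, T6:5, T17:4, B28:1}
print next → T21; now {T6:5, T17:4, B28:1}
print next → T6; now {T17:4, B28:1}
update B28 to priority 32 → {B28:32, T17:4}
update T17 to priority 29 → {B28:32, T17:29}
print next → B28; now {T17:29}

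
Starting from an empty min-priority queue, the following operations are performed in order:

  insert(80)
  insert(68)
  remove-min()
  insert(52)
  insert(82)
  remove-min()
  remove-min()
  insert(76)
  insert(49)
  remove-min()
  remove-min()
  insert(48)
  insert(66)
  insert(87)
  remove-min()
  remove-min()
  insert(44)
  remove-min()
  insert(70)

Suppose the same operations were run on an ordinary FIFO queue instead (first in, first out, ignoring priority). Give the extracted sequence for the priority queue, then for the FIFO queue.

insert 80 → {80}
insert 68 → {68, 80}
remove-min → 68; now {80}
insert 52 → {52, 80}
insert 82 → {52, 80, 82}
remove-min → 52; now {80, 82}
remove-min → 80; now {82}
insert 76 → {76, 82}
insert 49 → {49, 76, 82}
remove-min → 49; now {76, 82}
remove-min → 76; now {82}
insert 48 → {48, 82}
insert 66 → {48, 66, 82}
insert 87 → {48, 66, 82, 87}
remove-min → 48; now {66, 82, 87}
remove-min → 66; now {82, 87}
insert 44 → {44, 82, 87}
remove-min → 44; now {82, 87}
insert 70 → {70, 82, 87}

priority queue: 68, 52, 80, 49, 76, 48, 66, 44; FIFO queue: 80, 68, 52, 82, 76, 49, 48, 66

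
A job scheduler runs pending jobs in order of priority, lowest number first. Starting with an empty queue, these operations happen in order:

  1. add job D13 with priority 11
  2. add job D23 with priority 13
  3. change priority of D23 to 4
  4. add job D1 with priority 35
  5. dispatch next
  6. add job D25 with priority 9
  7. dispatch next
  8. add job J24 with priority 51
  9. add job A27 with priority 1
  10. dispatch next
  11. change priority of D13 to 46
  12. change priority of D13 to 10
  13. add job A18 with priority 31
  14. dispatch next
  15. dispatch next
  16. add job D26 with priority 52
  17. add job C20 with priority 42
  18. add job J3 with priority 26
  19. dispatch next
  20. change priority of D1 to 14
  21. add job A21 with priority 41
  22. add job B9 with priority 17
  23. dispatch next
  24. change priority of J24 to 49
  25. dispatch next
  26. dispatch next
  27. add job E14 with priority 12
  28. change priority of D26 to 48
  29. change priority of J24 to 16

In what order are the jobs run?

D23, D25, A27, D13, A18, J3, D1, B9, A21

add D13 (priority 11) → {D13:11}
add D23 (priority 13) → {D13:11, D23:13}
update D23 to priority 4 → {D23:4, D13:11}
add D1 (priority 35) → {D23:4, D13:11, D1:35}
dispatch next → D23; now {D13:11, D1:35}
add D25 (priority 9) → {D25:9, D13:11, D1:35}
dispatch next → D25; now {D13:11, D1:35}
add J24 (priority 51) → {D13:11, D1:35, J24:51}
add A27 (priority 1) → {A27:1, D13:11, D1:35, J24:51}
dispatch next → A27; now {D13:11, D1:35, J24:51}
update D13 to priority 46 → {D1:35, D13:46, J24:51}
update D13 to priority 10 → {D13:10, D1:35, J24:51}
add A18 (priority 31) → {D13:10, A18:31, D1:35, J24:51}
dispatch next → D13; now {A18:31, D1:35, J24:51}
dispatch next → A18; now {D1:35, J24:51}
add D26 (priority 52) → {D1:35, J24:51, D26:52}
add C20 (priority 42) → {D1:35, C20:42, J24:51, D26:52}
add J3 (priority 26) → {J3:26, D1:35, C20:42, J24:51, D26:52}
dispatch next → J3; now {D1:35, C20:42, J24:51, D26:52}
update D1 to priority 14 → {D1:14, C20:42, J24:51, D26:52}
add A21 (priority 41) → {D1:14, A21:41, C20:42, J24:51, D26:52}
add B9 (priority 17) → {D1:14, B9:17, A21:41, C20:42, J24:51, D26:52}
dispatch next → D1; now {B9:17, A21:41, C20:42, J24:51, D26:52}
update J24 to priority 49 → {B9:17, A21:41, C20:42, J24:49, D26:52}
dispatch next → B9; now {A21:41, C20:42, J24:49, D26:52}
dispatch next → A21; now {C20:42, J24:49, D26:52}
add E14 (priority 12) → {E14:12, C20:42, J24:49, D26:52}
update D26 to priority 48 → {E14:12, C20:42, D26:48, J24:49}
update J24 to priority 16 → {E14:12, J24:16, C20:42, D26:48}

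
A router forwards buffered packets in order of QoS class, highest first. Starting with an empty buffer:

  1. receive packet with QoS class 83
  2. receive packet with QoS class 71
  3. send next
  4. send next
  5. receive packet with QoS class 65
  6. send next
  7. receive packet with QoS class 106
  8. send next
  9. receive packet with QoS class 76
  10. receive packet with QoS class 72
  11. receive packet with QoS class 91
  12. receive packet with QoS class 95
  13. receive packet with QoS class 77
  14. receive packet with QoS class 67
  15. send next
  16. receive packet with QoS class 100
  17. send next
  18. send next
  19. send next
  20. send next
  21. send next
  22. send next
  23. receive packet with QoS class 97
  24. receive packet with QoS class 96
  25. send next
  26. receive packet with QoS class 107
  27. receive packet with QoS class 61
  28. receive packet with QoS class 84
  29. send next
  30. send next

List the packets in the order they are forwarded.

insert 83 → {83}
insert 71 → {83, 71}
send next → 83; now {71}
send next → 71; now {}
insert 65 → {65}
send next → 65; now {}
insert 106 → {106}
send next → 106; now {}
insert 76 → {76}
insert 72 → {76, 72}
insert 91 → {91, 76, 72}
insert 95 → {95, 91, 76, 72}
insert 77 → {95, 91, 77, 76, 72}
insert 67 → {95, 91, 77, 76, 72, 67}
send next → 95; now {91, 77, 76, 72, 67}
insert 100 → {100, 91, 77, 76, 72, 67}
send next → 100; now {91, 77, 76, 72, 67}
send next → 91; now {77, 76, 72, 67}
send next → 77; now {76, 72, 67}
send next → 76; now {72, 67}
send next → 72; now {67}
send next → 67; now {}
insert 97 → {97}
insert 96 → {97, 96}
send next → 97; now {96}
insert 107 → {107, 96}
insert 61 → {107, 96, 61}
insert 84 → {107, 96, 84, 61}
send next → 107; now {96, 84, 61}
send next → 96; now {84, 61}

83, 71, 65, 106, 95, 100, 91, 77, 76, 72, 67, 97, 107, 96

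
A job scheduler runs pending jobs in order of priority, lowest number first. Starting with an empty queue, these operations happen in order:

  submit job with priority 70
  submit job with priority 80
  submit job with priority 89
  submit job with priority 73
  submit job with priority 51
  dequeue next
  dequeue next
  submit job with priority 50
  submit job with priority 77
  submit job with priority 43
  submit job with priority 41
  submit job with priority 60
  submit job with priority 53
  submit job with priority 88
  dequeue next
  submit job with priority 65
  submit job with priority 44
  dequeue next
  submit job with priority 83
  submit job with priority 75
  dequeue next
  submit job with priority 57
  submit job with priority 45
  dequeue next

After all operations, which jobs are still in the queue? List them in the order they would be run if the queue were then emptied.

50, 53, 57, 60, 65, 73, 75, 77, 80, 83, 88, 89

insert 70 → {70}
insert 80 → {70, 80}
insert 89 → {70, 80, 89}
insert 73 → {70, 73, 80, 89}
insert 51 → {51, 70, 73, 80, 89}
dequeue next → 51; now {70, 73, 80, 89}
dequeue next → 70; now {73, 80, 89}
insert 50 → {50, 73, 80, 89}
insert 77 → {50, 73, 77, 80, 89}
insert 43 → {43, 50, 73, 77, 80, 89}
insert 41 → {41, 43, 50, 73, 77, 80, 89}
insert 60 → {41, 43, 50, 60, 73, 77, 80, 89}
insert 53 → {41, 43, 50, 53, 60, 73, 77, 80, 89}
insert 88 → {41, 43, 50, 53, 60, 73, 77, 80, 88, 89}
dequeue next → 41; now {43, 50, 53, 60, 73, 77, 80, 88, 89}
insert 65 → {43, 50, 53, 60, 65, 73, 77, 80, 88, 89}
insert 44 → {43, 44, 50, 53, 60, 65, 73, 77, 80, 88, 89}
dequeue next → 43; now {44, 50, 53, 60, 65, 73, 77, 80, 88, 89}
insert 83 → {44, 50, 53, 60, 65, 73, 77, 80, 83, 88, 89}
insert 75 → {44, 50, 53, 60, 65, 73, 75, 77, 80, 83, 88, 89}
dequeue next → 44; now {50, 53, 60, 65, 73, 75, 77, 80, 83, 88, 89}
insert 57 → {50, 53, 57, 60, 65, 73, 75, 77, 80, 83, 88, 89}
insert 45 → {45, 50, 53, 57, 60, 65, 73, 75, 77, 80, 83, 88, 89}
dequeue next → 45; now {50, 53, 57, 60, 65, 73, 75, 77, 80, 83, 88, 89}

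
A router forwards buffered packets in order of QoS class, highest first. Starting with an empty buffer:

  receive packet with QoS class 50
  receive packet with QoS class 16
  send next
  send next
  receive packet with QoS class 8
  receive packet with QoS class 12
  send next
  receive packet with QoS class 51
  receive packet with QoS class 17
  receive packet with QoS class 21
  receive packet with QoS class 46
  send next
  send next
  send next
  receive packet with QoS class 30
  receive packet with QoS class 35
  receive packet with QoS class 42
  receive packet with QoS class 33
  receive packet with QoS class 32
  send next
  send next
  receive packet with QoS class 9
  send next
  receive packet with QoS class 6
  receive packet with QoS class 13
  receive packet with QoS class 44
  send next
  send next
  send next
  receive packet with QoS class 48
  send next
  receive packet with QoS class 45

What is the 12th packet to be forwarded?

insert 50 → {50}
insert 16 → {50, 16}
send next → 50; now {16}
send next → 16; now {}
insert 8 → {8}
insert 12 → {12, 8}
send next → 12; now {8}
insert 51 → {51, 8}
insert 17 → {51, 17, 8}
insert 21 → {51, 21, 17, 8}
insert 46 → {51, 46, 21, 17, 8}
send next → 51; now {46, 21, 17, 8}
send next → 46; now {21, 17, 8}
send next → 21; now {17, 8}
insert 30 → {30, 17, 8}
insert 35 → {35, 30, 17, 8}
insert 42 → {42, 35, 30, 17, 8}
insert 33 → {42, 35, 33, 30, 17, 8}
insert 32 → {42, 35, 33, 32, 30, 17, 8}
send next → 42; now {35, 33, 32, 30, 17, 8}
send next → 35; now {33, 32, 30, 17, 8}
insert 9 → {33, 32, 30, 17, 9, 8}
send next → 33; now {32, 30, 17, 9, 8}
insert 6 → {32, 30, 17, 9, 8, 6}
insert 13 → {32, 30, 17, 13, 9, 8, 6}
insert 44 → {44, 32, 30, 17, 13, 9, 8, 6}
send next → 44; now {32, 30, 17, 13, 9, 8, 6}
send next → 32; now {30, 17, 13, 9, 8, 6}
send next → 30; now {17, 13, 9, 8, 6}
insert 48 → {48, 17, 13, 9, 8, 6}
send next → 48; now {17, 13, 9, 8, 6}
insert 45 → {45, 17, 13, 9, 8, 6}

30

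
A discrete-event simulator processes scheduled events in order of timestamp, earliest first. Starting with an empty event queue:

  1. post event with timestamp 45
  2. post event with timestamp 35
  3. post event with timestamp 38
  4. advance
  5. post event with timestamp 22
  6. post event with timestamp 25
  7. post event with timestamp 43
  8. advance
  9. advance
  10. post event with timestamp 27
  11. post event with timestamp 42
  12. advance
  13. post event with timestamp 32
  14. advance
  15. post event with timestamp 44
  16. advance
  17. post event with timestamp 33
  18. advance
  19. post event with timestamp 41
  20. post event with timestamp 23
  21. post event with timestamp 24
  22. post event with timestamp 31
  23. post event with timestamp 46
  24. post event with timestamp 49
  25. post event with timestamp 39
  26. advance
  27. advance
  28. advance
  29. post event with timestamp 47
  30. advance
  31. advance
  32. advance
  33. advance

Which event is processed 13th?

42

insert 45 → {45}
insert 35 → {35, 45}
insert 38 → {35, 38, 45}
advance → 35; now {38, 45}
insert 22 → {22, 38, 45}
insert 25 → {22, 25, 38, 45}
insert 43 → {22, 25, 38, 43, 45}
advance → 22; now {25, 38, 43, 45}
advance → 25; now {38, 43, 45}
insert 27 → {27, 38, 43, 45}
insert 42 → {27, 38, 42, 43, 45}
advance → 27; now {38, 42, 43, 45}
insert 32 → {32, 38, 42, 43, 45}
advance → 32; now {38, 42, 43, 45}
insert 44 → {38, 42, 43, 44, 45}
advance → 38; now {42, 43, 44, 45}
insert 33 → {33, 42, 43, 44, 45}
advance → 33; now {42, 43, 44, 45}
insert 41 → {41, 42, 43, 44, 45}
insert 23 → {23, 41, 42, 43, 44, 45}
insert 24 → {23, 24, 41, 42, 43, 44, 45}
insert 31 → {23, 24, 31, 41, 42, 43, 44, 45}
insert 46 → {23, 24, 31, 41, 42, 43, 44, 45, 46}
insert 49 → {23, 24, 31, 41, 42, 43, 44, 45, 46, 49}
insert 39 → {23, 24, 31, 39, 41, 42, 43, 44, 45, 46, 49}
advance → 23; now {24, 31, 39, 41, 42, 43, 44, 45, 46, 49}
advance → 24; now {31, 39, 41, 42, 43, 44, 45, 46, 49}
advance → 31; now {39, 41, 42, 43, 44, 45, 46, 49}
insert 47 → {39, 41, 42, 43, 44, 45, 46, 47, 49}
advance → 39; now {41, 42, 43, 44, 45, 46, 47, 49}
advance → 41; now {42, 43, 44, 45, 46, 47, 49}
advance → 42; now {43, 44, 45, 46, 47, 49}
advance → 43; now {44, 45, 46, 47, 49}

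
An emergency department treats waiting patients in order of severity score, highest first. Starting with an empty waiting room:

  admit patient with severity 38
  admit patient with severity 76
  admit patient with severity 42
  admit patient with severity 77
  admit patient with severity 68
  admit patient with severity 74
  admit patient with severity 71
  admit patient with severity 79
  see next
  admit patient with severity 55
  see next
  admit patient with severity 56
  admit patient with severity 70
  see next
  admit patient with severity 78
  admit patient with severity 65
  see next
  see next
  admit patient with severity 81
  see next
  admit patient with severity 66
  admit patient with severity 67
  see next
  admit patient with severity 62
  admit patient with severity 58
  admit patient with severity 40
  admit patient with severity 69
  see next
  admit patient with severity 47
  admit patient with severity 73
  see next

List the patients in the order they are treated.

insert 38 → {38}
insert 76 → {76, 38}
insert 42 → {76, 42, 38}
insert 77 → {77, 76, 42, 38}
insert 68 → {77, 76, 68, 42, 38}
insert 74 → {77, 76, 74, 68, 42, 38}
insert 71 → {77, 76, 74, 71, 68, 42, 38}
insert 79 → {79, 77, 76, 74, 71, 68, 42, 38}
see next → 79; now {77, 76, 74, 71, 68, 42, 38}
insert 55 → {77, 76, 74, 71, 68, 55, 42, 38}
see next → 77; now {76, 74, 71, 68, 55, 42, 38}
insert 56 → {76, 74, 71, 68, 56, 55, 42, 38}
insert 70 → {76, 74, 71, 70, 68, 56, 55, 42, 38}
see next → 76; now {74, 71, 70, 68, 56, 55, 42, 38}
insert 78 → {78, 74, 71, 70, 68, 56, 55, 42, 38}
insert 65 → {78, 74, 71, 70, 68, 65, 56, 55, 42, 38}
see next → 78; now {74, 71, 70, 68, 65, 56, 55, 42, 38}
see next → 74; now {71, 70, 68, 65, 56, 55, 42, 38}
insert 81 → {81, 71, 70, 68, 65, 56, 55, 42, 38}
see next → 81; now {71, 70, 68, 65, 56, 55, 42, 38}
insert 66 → {71, 70, 68, 66, 65, 56, 55, 42, 38}
insert 67 → {71, 70, 68, 67, 66, 65, 56, 55, 42, 38}
see next → 71; now {70, 68, 67, 66, 65, 56, 55, 42, 38}
insert 62 → {70, 68, 67, 66, 65, 62, 56, 55, 42, 38}
insert 58 → {70, 68, 67, 66, 65, 62, 58, 56, 55, 42, 38}
insert 40 → {70, 68, 67, 66, 65, 62, 58, 56, 55, 42, 40, 38}
insert 69 → {70, 69, 68, 67, 66, 65, 62, 58, 56, 55, 42, 40, 38}
see next → 70; now {69, 68, 67, 66, 65, 62, 58, 56, 55, 42, 40, 38}
insert 47 → {69, 68, 67, 66, 65, 62, 58, 56, 55, 47, 42, 40, 38}
insert 73 → {73, 69, 68, 67, 66, 65, 62, 58, 56, 55, 47, 42, 40, 38}
see next → 73; now {69, 68, 67, 66, 65, 62, 58, 56, 55, 47, 42, 40, 38}

79 → 77 → 76 → 78 → 74 → 81 → 71 → 70 → 73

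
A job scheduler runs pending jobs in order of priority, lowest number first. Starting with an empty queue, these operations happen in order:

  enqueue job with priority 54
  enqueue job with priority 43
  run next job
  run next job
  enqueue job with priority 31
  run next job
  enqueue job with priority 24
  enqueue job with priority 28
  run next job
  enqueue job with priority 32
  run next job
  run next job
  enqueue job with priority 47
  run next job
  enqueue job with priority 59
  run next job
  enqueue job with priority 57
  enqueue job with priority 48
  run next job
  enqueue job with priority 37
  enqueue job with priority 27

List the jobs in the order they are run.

43 → 54 → 31 → 24 → 28 → 32 → 47 → 59 → 48

insert 54 → {54}
insert 43 → {43, 54}
run next job → 43; now {54}
run next job → 54; now {}
insert 31 → {31}
run next job → 31; now {}
insert 24 → {24}
insert 28 → {24, 28}
run next job → 24; now {28}
insert 32 → {28, 32}
run next job → 28; now {32}
run next job → 32; now {}
insert 47 → {47}
run next job → 47; now {}
insert 59 → {59}
run next job → 59; now {}
insert 57 → {57}
insert 48 → {48, 57}
run next job → 48; now {57}
insert 37 → {37, 57}
insert 27 → {27, 37, 57}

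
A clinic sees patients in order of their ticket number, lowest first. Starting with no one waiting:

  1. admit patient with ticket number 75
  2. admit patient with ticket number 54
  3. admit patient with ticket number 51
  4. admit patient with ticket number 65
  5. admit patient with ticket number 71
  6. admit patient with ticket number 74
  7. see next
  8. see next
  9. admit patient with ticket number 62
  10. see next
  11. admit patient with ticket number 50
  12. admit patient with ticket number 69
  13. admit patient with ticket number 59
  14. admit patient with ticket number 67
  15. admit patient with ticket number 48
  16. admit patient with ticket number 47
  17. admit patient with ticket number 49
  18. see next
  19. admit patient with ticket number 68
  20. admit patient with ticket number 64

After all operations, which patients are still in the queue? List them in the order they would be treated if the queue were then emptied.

[48, 49, 50, 59, 64, 65, 67, 68, 69, 71, 74, 75]

insert 75 → {75}
insert 54 → {54, 75}
insert 51 → {51, 54, 75}
insert 65 → {51, 54, 65, 75}
insert 71 → {51, 54, 65, 71, 75}
insert 74 → {51, 54, 65, 71, 74, 75}
see next → 51; now {54, 65, 71, 74, 75}
see next → 54; now {65, 71, 74, 75}
insert 62 → {62, 65, 71, 74, 75}
see next → 62; now {65, 71, 74, 75}
insert 50 → {50, 65, 71, 74, 75}
insert 69 → {50, 65, 69, 71, 74, 75}
insert 59 → {50, 59, 65, 69, 71, 74, 75}
insert 67 → {50, 59, 65, 67, 69, 71, 74, 75}
insert 48 → {48, 50, 59, 65, 67, 69, 71, 74, 75}
insert 47 → {47, 48, 50, 59, 65, 67, 69, 71, 74, 75}
insert 49 → {47, 48, 49, 50, 59, 65, 67, 69, 71, 74, 75}
see next → 47; now {48, 49, 50, 59, 65, 67, 69, 71, 74, 75}
insert 68 → {48, 49, 50, 59, 65, 67, 68, 69, 71, 74, 75}
insert 64 → {48, 49, 50, 59, 64, 65, 67, 68, 69, 71, 74, 75}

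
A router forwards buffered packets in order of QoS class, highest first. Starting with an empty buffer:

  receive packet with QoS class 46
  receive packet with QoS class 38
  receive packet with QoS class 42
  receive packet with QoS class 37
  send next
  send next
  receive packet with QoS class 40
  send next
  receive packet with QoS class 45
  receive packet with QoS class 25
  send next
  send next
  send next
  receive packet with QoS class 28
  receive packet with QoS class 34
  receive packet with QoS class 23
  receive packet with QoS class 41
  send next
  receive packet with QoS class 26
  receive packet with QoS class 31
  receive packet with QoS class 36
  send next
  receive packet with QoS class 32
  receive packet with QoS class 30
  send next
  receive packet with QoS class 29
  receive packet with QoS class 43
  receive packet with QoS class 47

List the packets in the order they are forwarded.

insert 46 → {46}
insert 38 → {46, 38}
insert 42 → {46, 42, 38}
insert 37 → {46, 42, 38, 37}
send next → 46; now {42, 38, 37}
send next → 42; now {38, 37}
insert 40 → {40, 38, 37}
send next → 40; now {38, 37}
insert 45 → {45, 38, 37}
insert 25 → {45, 38, 37, 25}
send next → 45; now {38, 37, 25}
send next → 38; now {37, 25}
send next → 37; now {25}
insert 28 → {28, 25}
insert 34 → {34, 28, 25}
insert 23 → {34, 28, 25, 23}
insert 41 → {41, 34, 28, 25, 23}
send next → 41; now {34, 28, 25, 23}
insert 26 → {34, 28, 26, 25, 23}
insert 31 → {34, 31, 28, 26, 25, 23}
insert 36 → {36, 34, 31, 28, 26, 25, 23}
send next → 36; now {34, 31, 28, 26, 25, 23}
insert 32 → {34, 32, 31, 28, 26, 25, 23}
insert 30 → {34, 32, 31, 30, 28, 26, 25, 23}
send next → 34; now {32, 31, 30, 28, 26, 25, 23}
insert 29 → {32, 31, 30, 29, 28, 26, 25, 23}
insert 43 → {43, 32, 31, 30, 29, 28, 26, 25, 23}
insert 47 → {47, 43, 32, 31, 30, 29, 28, 26, 25, 23}

46 → 42 → 40 → 45 → 38 → 37 → 41 → 36 → 34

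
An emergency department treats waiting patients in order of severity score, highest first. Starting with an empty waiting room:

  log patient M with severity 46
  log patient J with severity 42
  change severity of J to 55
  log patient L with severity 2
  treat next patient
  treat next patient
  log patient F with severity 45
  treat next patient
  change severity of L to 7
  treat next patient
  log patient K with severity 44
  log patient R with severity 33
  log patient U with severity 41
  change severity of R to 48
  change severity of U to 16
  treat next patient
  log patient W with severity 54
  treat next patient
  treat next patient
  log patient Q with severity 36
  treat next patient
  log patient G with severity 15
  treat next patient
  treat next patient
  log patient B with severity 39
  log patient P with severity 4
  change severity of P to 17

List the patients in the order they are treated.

J, M, F, L, R, W, K, Q, U, G

add M (severity 46) → {M:46}
add J (severity 42) → {M:46, J:42}
update J to severity 55 → {J:55, M:46}
add L (severity 2) → {J:55, M:46, L:2}
treat next patient → J; now {M:46, L:2}
treat next patient → M; now {L:2}
add F (severity 45) → {F:45, L:2}
treat next patient → F; now {L:2}
update L to severity 7 → {L:7}
treat next patient → L; now {}
add K (severity 44) → {K:44}
add R (severity 33) → {K:44, R:33}
add U (severity 41) → {K:44, U:41, R:33}
update R to severity 48 → {R:48, K:44, U:41}
update U to severity 16 → {R:48, K:44, U:16}
treat next patient → R; now {K:44, U:16}
add W (severity 54) → {W:54, K:44, U:16}
treat next patient → W; now {K:44, U:16}
treat next patient → K; now {U:16}
add Q (severity 36) → {Q:36, U:16}
treat next patient → Q; now {U:16}
add G (severity 15) → {U:16, G:15}
treat next patient → U; now {G:15}
treat next patient → G; now {}
add B (severity 39) → {B:39}
add P (severity 4) → {B:39, P:4}
update P to severity 17 → {B:39, P:17}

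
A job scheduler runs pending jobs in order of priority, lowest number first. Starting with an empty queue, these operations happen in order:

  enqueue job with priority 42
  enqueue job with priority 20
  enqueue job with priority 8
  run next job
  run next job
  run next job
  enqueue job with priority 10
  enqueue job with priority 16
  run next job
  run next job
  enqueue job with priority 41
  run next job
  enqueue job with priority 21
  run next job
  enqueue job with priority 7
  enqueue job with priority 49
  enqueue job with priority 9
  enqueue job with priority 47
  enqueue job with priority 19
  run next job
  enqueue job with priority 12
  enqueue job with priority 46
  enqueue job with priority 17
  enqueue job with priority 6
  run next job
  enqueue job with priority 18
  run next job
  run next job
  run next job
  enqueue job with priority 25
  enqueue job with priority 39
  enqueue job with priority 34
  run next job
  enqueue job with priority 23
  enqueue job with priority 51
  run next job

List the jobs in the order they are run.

insert 42 → {42}
insert 20 → {20, 42}
insert 8 → {8, 20, 42}
run next job → 8; now {20, 42}
run next job → 20; now {42}
run next job → 42; now {}
insert 10 → {10}
insert 16 → {10, 16}
run next job → 10; now {16}
run next job → 16; now {}
insert 41 → {41}
run next job → 41; now {}
insert 21 → {21}
run next job → 21; now {}
insert 7 → {7}
insert 49 → {7, 49}
insert 9 → {7, 9, 49}
insert 47 → {7, 9, 47, 49}
insert 19 → {7, 9, 19, 47, 49}
run next job → 7; now {9, 19, 47, 49}
insert 12 → {9, 12, 19, 47, 49}
insert 46 → {9, 12, 19, 46, 47, 49}
insert 17 → {9, 12, 17, 19, 46, 47, 49}
insert 6 → {6, 9, 12, 17, 19, 46, 47, 49}
run next job → 6; now {9, 12, 17, 19, 46, 47, 49}
insert 18 → {9, 12, 17, 18, 19, 46, 47, 49}
run next job → 9; now {12, 17, 18, 19, 46, 47, 49}
run next job → 12; now {17, 18, 19, 46, 47, 49}
run next job → 17; now {18, 19, 46, 47, 49}
insert 25 → {18, 19, 25, 46, 47, 49}
insert 39 → {18, 19, 25, 39, 46, 47, 49}
insert 34 → {18, 19, 25, 34, 39, 46, 47, 49}
run next job → 18; now {19, 25, 34, 39, 46, 47, 49}
insert 23 → {19, 23, 25, 34, 39, 46, 47, 49}
insert 51 → {19, 23, 25, 34, 39, 46, 47, 49, 51}
run next job → 19; now {23, 25, 34, 39, 46, 47, 49, 51}

8 → 20 → 42 → 10 → 16 → 41 → 21 → 7 → 6 → 9 → 12 → 17 → 18 → 19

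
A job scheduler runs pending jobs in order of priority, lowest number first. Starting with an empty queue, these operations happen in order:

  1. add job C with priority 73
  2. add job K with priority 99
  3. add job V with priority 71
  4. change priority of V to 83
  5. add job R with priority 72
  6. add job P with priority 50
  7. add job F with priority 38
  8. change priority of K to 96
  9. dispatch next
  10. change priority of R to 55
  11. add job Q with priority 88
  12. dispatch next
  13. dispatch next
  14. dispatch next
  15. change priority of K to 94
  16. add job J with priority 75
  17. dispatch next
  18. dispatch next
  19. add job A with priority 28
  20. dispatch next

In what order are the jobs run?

add C (priority 73) → {C:73}
add K (priority 99) → {C:73, K:99}
add V (priority 71) → {V:71, C:73, K:99}
update V to priority 83 → {C:73, V:83, K:99}
add R (priority 72) → {R:72, C:73, V:83, K:99}
add P (priority 50) → {P:50, R:72, C:73, V:83, K:99}
add F (priority 38) → {F:38, P:50, R:72, C:73, V:83, K:99}
update K to priority 96 → {F:38, P:50, R:72, C:73, V:83, K:96}
dispatch next → F; now {P:50, R:72, C:73, V:83, K:96}
update R to priority 55 → {P:50, R:55, C:73, V:83, K:96}
add Q (priority 88) → {P:50, R:55, C:73, V:83, Q:88, K:96}
dispatch next → P; now {R:55, C:73, V:83, Q:88, K:96}
dispatch next → R; now {C:73, V:83, Q:88, K:96}
dispatch next → C; now {V:83, Q:88, K:96}
update K to priority 94 → {V:83, Q:88, K:94}
add J (priority 75) → {J:75, V:83, Q:88, K:94}
dispatch next → J; now {V:83, Q:88, K:94}
dispatch next → V; now {Q:88, K:94}
add A (priority 28) → {A:28, Q:88, K:94}
dispatch next → A; now {Q:88, K:94}

[F, P, R, C, J, V, A]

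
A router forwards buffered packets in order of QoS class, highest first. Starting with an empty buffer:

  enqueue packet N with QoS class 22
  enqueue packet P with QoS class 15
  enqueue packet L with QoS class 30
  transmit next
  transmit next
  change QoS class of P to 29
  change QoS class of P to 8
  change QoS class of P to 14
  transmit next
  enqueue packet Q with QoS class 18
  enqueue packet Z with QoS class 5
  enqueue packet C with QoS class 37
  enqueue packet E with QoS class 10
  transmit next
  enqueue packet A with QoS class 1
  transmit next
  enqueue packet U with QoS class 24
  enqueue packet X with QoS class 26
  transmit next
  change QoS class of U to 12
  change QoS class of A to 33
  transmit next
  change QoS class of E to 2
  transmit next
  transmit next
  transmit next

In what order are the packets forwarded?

L → N → P → C → Q → X → A → U → Z → E

add N (QoS class 22) → {N:22}
add P (QoS class 15) → {N:22, P:15}
add L (QoS class 30) → {L:30, N:22, P:15}
transmit next → L; now {N:22, P:15}
transmit next → N; now {P:15}
update P to QoS class 29 → {P:29}
update P to QoS class 8 → {P:8}
update P to QoS class 14 → {P:14}
transmit next → P; now {}
add Q (QoS class 18) → {Q:18}
add Z (QoS class 5) → {Q:18, Z:5}
add C (QoS class 37) → {C:37, Q:18, Z:5}
add E (QoS class 10) → {C:37, Q:18, E:10, Z:5}
transmit next → C; now {Q:18, E:10, Z:5}
add A (QoS class 1) → {Q:18, E:10, Z:5, A:1}
transmit next → Q; now {E:10, Z:5, A:1}
add U (QoS class 24) → {U:24, E:10, Z:5, A:1}
add X (QoS class 26) → {X:26, U:24, E:10, Z:5, A:1}
transmit next → X; now {U:24, E:10, Z:5, A:1}
update U to QoS class 12 → {U:12, E:10, Z:5, A:1}
update A to QoS class 33 → {A:33, U:12, E:10, Z:5}
transmit next → A; now {U:12, E:10, Z:5}
update E to QoS class 2 → {U:12, Z:5, E:2}
transmit next → U; now {Z:5, E:2}
transmit next → Z; now {E:2}
transmit next → E; now {}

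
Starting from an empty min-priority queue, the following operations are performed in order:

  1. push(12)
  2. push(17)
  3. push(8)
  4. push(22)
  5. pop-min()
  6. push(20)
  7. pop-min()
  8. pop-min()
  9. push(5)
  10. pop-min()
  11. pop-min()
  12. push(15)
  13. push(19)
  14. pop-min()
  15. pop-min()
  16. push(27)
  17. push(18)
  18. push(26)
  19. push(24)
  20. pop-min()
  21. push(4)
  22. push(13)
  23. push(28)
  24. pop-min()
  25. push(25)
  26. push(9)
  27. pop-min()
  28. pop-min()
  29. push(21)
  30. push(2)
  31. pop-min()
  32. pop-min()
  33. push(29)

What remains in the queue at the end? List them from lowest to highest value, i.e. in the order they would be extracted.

[22, 24, 25, 26, 27, 28, 29]

insert 12 → {12}
insert 17 → {12, 17}
insert 8 → {8, 12, 17}
insert 22 → {8, 12, 17, 22}
pop-min → 8; now {12, 17, 22}
insert 20 → {12, 17, 20, 22}
pop-min → 12; now {17, 20, 22}
pop-min → 17; now {20, 22}
insert 5 → {5, 20, 22}
pop-min → 5; now {20, 22}
pop-min → 20; now {22}
insert 15 → {15, 22}
insert 19 → {15, 19, 22}
pop-min → 15; now {19, 22}
pop-min → 19; now {22}
insert 27 → {22, 27}
insert 18 → {18, 22, 27}
insert 26 → {18, 22, 26, 27}
insert 24 → {18, 22, 24, 26, 27}
pop-min → 18; now {22, 24, 26, 27}
insert 4 → {4, 22, 24, 26, 27}
insert 13 → {4, 13, 22, 24, 26, 27}
insert 28 → {4, 13, 22, 24, 26, 27, 28}
pop-min → 4; now {13, 22, 24, 26, 27, 28}
insert 25 → {13, 22, 24, 25, 26, 27, 28}
insert 9 → {9, 13, 22, 24, 25, 26, 27, 28}
pop-min → 9; now {13, 22, 24, 25, 26, 27, 28}
pop-min → 13; now {22, 24, 25, 26, 27, 28}
insert 21 → {21, 22, 24, 25, 26, 27, 28}
insert 2 → {2, 21, 22, 24, 25, 26, 27, 28}
pop-min → 2; now {21, 22, 24, 25, 26, 27, 28}
pop-min → 21; now {22, 24, 25, 26, 27, 28}
insert 29 → {22, 24, 25, 26, 27, 28, 29}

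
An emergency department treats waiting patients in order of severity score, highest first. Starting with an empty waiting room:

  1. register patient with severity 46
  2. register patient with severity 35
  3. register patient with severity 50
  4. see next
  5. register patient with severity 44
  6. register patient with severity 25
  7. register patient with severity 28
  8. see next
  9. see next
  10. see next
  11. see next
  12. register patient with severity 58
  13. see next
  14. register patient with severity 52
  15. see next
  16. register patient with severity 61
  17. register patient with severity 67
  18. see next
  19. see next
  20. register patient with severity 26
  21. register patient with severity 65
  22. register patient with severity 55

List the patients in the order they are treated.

insert 46 → {46}
insert 35 → {46, 35}
insert 50 → {50, 46, 35}
see next → 50; now {46, 35}
insert 44 → {46, 44, 35}
insert 25 → {46, 44, 35, 25}
insert 28 → {46, 44, 35, 28, 25}
see next → 46; now {44, 35, 28, 25}
see next → 44; now {35, 28, 25}
see next → 35; now {28, 25}
see next → 28; now {25}
insert 58 → {58, 25}
see next → 58; now {25}
insert 52 → {52, 25}
see next → 52; now {25}
insert 61 → {61, 25}
insert 67 → {67, 61, 25}
see next → 67; now {61, 25}
see next → 61; now {25}
insert 26 → {26, 25}
insert 65 → {65, 26, 25}
insert 55 → {65, 55, 26, 25}

50 → 46 → 44 → 35 → 28 → 58 → 52 → 67 → 61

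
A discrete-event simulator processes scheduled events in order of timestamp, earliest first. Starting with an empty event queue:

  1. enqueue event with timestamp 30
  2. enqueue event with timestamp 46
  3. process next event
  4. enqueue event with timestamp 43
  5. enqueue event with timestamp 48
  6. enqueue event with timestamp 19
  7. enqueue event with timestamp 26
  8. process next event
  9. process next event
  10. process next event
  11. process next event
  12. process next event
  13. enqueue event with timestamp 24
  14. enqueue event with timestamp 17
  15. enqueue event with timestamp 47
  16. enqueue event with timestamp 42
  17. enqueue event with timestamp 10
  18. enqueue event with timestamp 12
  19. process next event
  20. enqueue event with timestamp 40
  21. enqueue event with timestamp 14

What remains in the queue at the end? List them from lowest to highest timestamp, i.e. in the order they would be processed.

insert 30 → {30}
insert 46 → {30, 46}
process next event → 30; now {46}
insert 43 → {43, 46}
insert 48 → {43, 46, 48}
insert 19 → {19, 43, 46, 48}
insert 26 → {19, 26, 43, 46, 48}
process next event → 19; now {26, 43, 46, 48}
process next event → 26; now {43, 46, 48}
process next event → 43; now {46, 48}
process next event → 46; now {48}
process next event → 48; now {}
insert 24 → {24}
insert 17 → {17, 24}
insert 47 → {17, 24, 47}
insert 42 → {17, 24, 42, 47}
insert 10 → {10, 17, 24, 42, 47}
insert 12 → {10, 12, 17, 24, 42, 47}
process next event → 10; now {12, 17, 24, 42, 47}
insert 40 → {12, 17, 24, 40, 42, 47}
insert 14 → {12, 14, 17, 24, 40, 42, 47}

[12, 14, 17, 24, 40, 42, 47]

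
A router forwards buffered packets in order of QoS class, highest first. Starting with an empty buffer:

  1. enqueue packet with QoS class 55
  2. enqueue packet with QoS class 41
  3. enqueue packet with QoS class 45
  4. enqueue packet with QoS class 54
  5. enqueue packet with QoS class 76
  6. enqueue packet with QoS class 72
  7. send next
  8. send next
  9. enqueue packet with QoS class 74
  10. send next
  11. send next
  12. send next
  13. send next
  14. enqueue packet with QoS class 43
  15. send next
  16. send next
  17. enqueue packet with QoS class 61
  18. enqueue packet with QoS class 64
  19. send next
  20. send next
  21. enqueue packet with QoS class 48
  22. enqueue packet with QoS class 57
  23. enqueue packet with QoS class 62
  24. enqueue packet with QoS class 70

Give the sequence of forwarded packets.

insert 55 → {55}
insert 41 → {55, 41}
insert 45 → {55, 45, 41}
insert 54 → {55, 54, 45, 41}
insert 76 → {76, 55, 54, 45, 41}
insert 72 → {76, 72, 55, 54, 45, 41}
send next → 76; now {72, 55, 54, 45, 41}
send next → 72; now {55, 54, 45, 41}
insert 74 → {74, 55, 54, 45, 41}
send next → 74; now {55, 54, 45, 41}
send next → 55; now {54, 45, 41}
send next → 54; now {45, 41}
send next → 45; now {41}
insert 43 → {43, 41}
send next → 43; now {41}
send next → 41; now {}
insert 61 → {61}
insert 64 → {64, 61}
send next → 64; now {61}
send next → 61; now {}
insert 48 → {48}
insert 57 → {57, 48}
insert 62 → {62, 57, 48}
insert 70 → {70, 62, 57, 48}

[76, 72, 74, 55, 54, 45, 43, 41, 64, 61]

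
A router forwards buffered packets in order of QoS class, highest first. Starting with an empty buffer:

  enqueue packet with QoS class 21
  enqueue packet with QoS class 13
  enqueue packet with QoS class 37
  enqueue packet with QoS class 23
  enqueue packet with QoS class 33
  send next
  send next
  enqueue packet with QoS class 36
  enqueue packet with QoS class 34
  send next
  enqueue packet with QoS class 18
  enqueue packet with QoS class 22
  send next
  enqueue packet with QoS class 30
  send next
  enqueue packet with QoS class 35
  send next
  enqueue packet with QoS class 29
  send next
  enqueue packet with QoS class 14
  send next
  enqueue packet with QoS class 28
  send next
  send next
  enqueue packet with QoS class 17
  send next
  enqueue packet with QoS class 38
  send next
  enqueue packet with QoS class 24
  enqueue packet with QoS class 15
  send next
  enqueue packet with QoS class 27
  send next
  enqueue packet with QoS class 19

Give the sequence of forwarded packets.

insert 21 → {21}
insert 13 → {21, 13}
insert 37 → {37, 21, 13}
insert 23 → {37, 23, 21, 13}
insert 33 → {37, 33, 23, 21, 13}
send next → 37; now {33, 23, 21, 13}
send next → 33; now {23, 21, 13}
insert 36 → {36, 23, 21, 13}
insert 34 → {36, 34, 23, 21, 13}
send next → 36; now {34, 23, 21, 13}
insert 18 → {34, 23, 21, 18, 13}
insert 22 → {34, 23, 22, 21, 18, 13}
send next → 34; now {23, 22, 21, 18, 13}
insert 30 → {30, 23, 22, 21, 18, 13}
send next → 30; now {23, 22, 21, 18, 13}
insert 35 → {35, 23, 22, 21, 18, 13}
send next → 35; now {23, 22, 21, 18, 13}
insert 29 → {29, 23, 22, 21, 18, 13}
send next → 29; now {23, 22, 21, 18, 13}
insert 14 → {23, 22, 21, 18, 14, 13}
send next → 23; now {22, 21, 18, 14, 13}
insert 28 → {28, 22, 21, 18, 14, 13}
send next → 28; now {22, 21, 18, 14, 13}
send next → 22; now {21, 18, 14, 13}
insert 17 → {21, 18, 17, 14, 13}
send next → 21; now {18, 17, 14, 13}
insert 38 → {38, 18, 17, 14, 13}
send next → 38; now {18, 17, 14, 13}
insert 24 → {24, 18, 17, 14, 13}
insert 15 → {24, 18, 17, 15, 14, 13}
send next → 24; now {18, 17, 15, 14, 13}
insert 27 → {27, 18, 17, 15, 14, 13}
send next → 27; now {18, 17, 15, 14, 13}
insert 19 → {19, 18, 17, 15, 14, 13}

[37, 33, 36, 34, 30, 35, 29, 23, 28, 22, 21, 38, 24, 27]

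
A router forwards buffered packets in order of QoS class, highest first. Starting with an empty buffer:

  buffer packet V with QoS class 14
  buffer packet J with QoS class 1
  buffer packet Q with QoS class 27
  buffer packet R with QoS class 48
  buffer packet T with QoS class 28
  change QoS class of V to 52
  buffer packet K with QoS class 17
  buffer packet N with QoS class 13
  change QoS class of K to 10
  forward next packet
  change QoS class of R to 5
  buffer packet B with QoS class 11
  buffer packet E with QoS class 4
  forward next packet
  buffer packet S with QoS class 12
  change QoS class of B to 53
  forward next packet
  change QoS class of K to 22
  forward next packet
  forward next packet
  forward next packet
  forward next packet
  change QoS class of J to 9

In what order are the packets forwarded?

V, T, B, Q, K, N, S

add V (QoS class 14) → {V:14}
add J (QoS class 1) → {V:14, J:1}
add Q (QoS class 27) → {Q:27, V:14, J:1}
add R (QoS class 48) → {R:48, Q:27, V:14, J:1}
add T (QoS class 28) → {R:48, T:28, Q:27, V:14, J:1}
update V to QoS class 52 → {V:52, R:48, T:28, Q:27, J:1}
add K (QoS class 17) → {V:52, R:48, T:28, Q:27, K:17, J:1}
add N (QoS class 13) → {V:52, R:48, T:28, Q:27, K:17, N:13, J:1}
update K to QoS class 10 → {V:52, R:48, T:28, Q:27, N:13, K:10, J:1}
forward next packet → V; now {R:48, T:28, Q:27, N:13, K:10, J:1}
update R to QoS class 5 → {T:28, Q:27, N:13, K:10, R:5, J:1}
add B (QoS class 11) → {T:28, Q:27, N:13, B:11, K:10, R:5, J:1}
add E (QoS class 4) → {T:28, Q:27, N:13, B:11, K:10, R:5, E:4, J:1}
forward next packet → T; now {Q:27, N:13, B:11, K:10, R:5, E:4, J:1}
add S (QoS class 12) → {Q:27, N:13, S:12, B:11, K:10, R:5, E:4, J:1}
update B to QoS class 53 → {B:53, Q:27, N:13, S:12, K:10, R:5, E:4, J:1}
forward next packet → B; now {Q:27, N:13, S:12, K:10, R:5, E:4, J:1}
update K to QoS class 22 → {Q:27, K:22, N:13, S:12, R:5, E:4, J:1}
forward next packet → Q; now {K:22, N:13, S:12, R:5, E:4, J:1}
forward next packet → K; now {N:13, S:12, R:5, E:4, J:1}
forward next packet → N; now {S:12, R:5, E:4, J:1}
forward next packet → S; now {R:5, E:4, J:1}
update J to QoS class 9 → {J:9, R:5, E:4}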